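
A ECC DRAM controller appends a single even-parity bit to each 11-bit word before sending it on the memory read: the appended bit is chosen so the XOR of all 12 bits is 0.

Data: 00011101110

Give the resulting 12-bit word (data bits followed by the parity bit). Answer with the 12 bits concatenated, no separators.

XOR of the 11 data bits: 0⊕0⊕0⊕1⊕1⊕1⊕0⊕1⊕1⊕1⊕0 = 0
Parity bit = 0 (so all 12 bits XOR to 0).

000111011100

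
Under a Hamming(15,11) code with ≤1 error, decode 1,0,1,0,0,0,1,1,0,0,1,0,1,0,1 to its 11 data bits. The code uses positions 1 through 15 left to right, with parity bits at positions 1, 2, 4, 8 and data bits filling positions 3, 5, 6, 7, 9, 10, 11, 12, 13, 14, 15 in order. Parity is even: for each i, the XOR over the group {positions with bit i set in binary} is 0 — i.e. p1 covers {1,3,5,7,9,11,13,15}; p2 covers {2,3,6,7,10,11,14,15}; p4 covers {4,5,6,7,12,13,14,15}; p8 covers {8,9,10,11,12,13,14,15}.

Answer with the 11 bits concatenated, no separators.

s1 (pos 1,3,5,7,9,11,13,15): 1⊕1⊕0⊕1⊕0⊕1⊕1⊕1 = 0
s2 (pos 2,3,6,7,10,11,14,15): 0⊕1⊕0⊕1⊕0⊕1⊕0⊕1 = 0
s4 (pos 4,5,6,7,12,13,14,15): 0⊕0⊕0⊕1⊕0⊕1⊕0⊕1 = 1
s8 (pos 8,9,10,11,12,13,14,15): 1⊕0⊕0⊕1⊕0⊕1⊕0⊕1 = 0
Syndrome s8…s1 = 0100 → error at position 4.
Flip position 4: 101000110010101 → 101100110010101
Read data bits from positions 3,5,6,7,9,10,11,12,13,14,15: 10010010101

10010010101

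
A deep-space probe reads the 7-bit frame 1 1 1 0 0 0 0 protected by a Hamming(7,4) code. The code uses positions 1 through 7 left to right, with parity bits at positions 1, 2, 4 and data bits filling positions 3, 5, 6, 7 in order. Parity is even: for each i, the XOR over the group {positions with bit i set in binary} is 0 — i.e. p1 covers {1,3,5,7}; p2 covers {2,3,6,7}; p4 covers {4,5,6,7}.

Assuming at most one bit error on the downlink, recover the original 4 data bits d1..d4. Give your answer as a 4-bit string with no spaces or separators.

1000

s1 (pos 1,3,5,7): 1⊕1⊕0⊕0 = 0
s2 (pos 2,3,6,7): 1⊕1⊕0⊕0 = 0
s4 (pos 4,5,6,7): 0⊕0⊕0⊕0 = 0
Syndrome s4…s1 = 000 → no error.
Read data bits from positions 3,5,6,7: 1000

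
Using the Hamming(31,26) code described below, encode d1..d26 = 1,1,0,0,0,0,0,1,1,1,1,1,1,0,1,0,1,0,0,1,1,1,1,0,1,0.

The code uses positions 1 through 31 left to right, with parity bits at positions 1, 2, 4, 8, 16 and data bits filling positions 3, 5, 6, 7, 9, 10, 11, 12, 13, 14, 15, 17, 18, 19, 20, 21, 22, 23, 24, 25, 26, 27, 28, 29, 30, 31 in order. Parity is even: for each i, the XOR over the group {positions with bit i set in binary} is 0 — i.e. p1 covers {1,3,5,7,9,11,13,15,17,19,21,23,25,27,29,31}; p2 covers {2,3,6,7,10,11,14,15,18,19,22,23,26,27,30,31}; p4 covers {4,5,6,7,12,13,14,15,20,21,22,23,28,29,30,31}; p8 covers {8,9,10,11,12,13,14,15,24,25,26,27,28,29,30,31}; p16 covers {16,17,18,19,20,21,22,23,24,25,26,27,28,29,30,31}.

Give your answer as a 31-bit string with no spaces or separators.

Place data at non-parity positions: p1 p2 1 p4 1 0 0 p8 0 0 0 1 1 1 1 p16 1 1 0 1 0 1 0 0 1 1 1 1 0 1 0
p1 (pos 1,3,5,7,9,11,13,15,17,19,21,23,25,27,29,31): XOR of data positions = 1⊕1⊕0⊕0⊕0⊕1⊕1⊕1⊕0⊕0⊕0⊕1⊕1⊕0⊕0 = 1
p2 (pos 2,3,6,7,10,11,14,15,18,19,22,23,26,27,30,31): XOR of data positions = 1⊕0⊕0⊕0⊕0⊕1⊕1⊕1⊕0⊕1⊕0⊕1⊕1⊕1⊕0 = 0
p4 (pos 4,5,6,7,12,13,14,15,20,21,22,23,28,29,30,31): XOR of data positions = 1⊕0⊕0⊕1⊕1⊕1⊕1⊕1⊕0⊕1⊕0⊕1⊕0⊕1⊕0 = 1
p8 (pos 8,9,10,11,12,13,14,15,24,25,26,27,28,29,30,31): XOR of data positions = 0⊕0⊕0⊕1⊕1⊕1⊕1⊕0⊕1⊕1⊕1⊕1⊕0⊕1⊕0 = 1
p16 (pos 16,17,18,19,20,21,22,23,24,25,26,27,28,29,30,31): XOR of data positions = 1⊕1⊕0⊕1⊕0⊕1⊕0⊕0⊕1⊕1⊕1⊕1⊕0⊕1⊕0 = 1
Codeword: 1011100100011111110101001111010

1011100100011111110101001111010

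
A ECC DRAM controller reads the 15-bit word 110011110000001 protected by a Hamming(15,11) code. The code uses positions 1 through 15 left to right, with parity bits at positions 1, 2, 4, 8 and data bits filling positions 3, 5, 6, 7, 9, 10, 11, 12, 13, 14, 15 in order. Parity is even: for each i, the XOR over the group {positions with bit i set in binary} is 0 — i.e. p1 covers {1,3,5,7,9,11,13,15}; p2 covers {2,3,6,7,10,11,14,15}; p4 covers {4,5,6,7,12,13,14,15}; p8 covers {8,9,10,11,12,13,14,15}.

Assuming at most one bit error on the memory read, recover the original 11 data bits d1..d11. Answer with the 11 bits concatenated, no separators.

01110000001

s1 (pos 1,3,5,7,9,11,13,15): 1⊕0⊕1⊕1⊕0⊕0⊕0⊕1 = 0
s2 (pos 2,3,6,7,10,11,14,15): 1⊕0⊕1⊕1⊕0⊕0⊕0⊕1 = 0
s4 (pos 4,5,6,7,12,13,14,15): 0⊕1⊕1⊕1⊕0⊕0⊕0⊕1 = 0
s8 (pos 8,9,10,11,12,13,14,15): 1⊕0⊕0⊕0⊕0⊕0⊕0⊕1 = 0
Syndrome s8…s1 = 0000 → no error.
Read data bits from positions 3,5,6,7,9,10,11,12,13,14,15: 01110000001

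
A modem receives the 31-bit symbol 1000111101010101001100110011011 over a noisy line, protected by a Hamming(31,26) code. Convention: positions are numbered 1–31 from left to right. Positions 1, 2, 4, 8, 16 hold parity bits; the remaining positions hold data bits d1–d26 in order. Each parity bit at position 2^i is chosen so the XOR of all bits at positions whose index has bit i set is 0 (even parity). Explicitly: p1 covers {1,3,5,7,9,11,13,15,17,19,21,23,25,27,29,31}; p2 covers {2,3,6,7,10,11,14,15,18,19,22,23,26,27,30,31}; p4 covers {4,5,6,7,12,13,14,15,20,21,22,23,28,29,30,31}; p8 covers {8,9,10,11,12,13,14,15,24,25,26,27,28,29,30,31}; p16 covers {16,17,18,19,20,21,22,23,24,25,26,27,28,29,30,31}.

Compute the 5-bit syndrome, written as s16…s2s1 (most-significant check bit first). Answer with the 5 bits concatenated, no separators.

s1 (pos 1,3,5,7,9,11,13,15,17,19,21,23,25,27,29,31): 1⊕0⊕1⊕1⊕0⊕0⊕0⊕0⊕0⊕1⊕0⊕1⊕0⊕1⊕0⊕1 = 1
s2 (pos 2,3,6,7,10,11,14,15,18,19,22,23,26,27,30,31): 0⊕0⊕1⊕1⊕1⊕0⊕1⊕0⊕0⊕1⊕0⊕1⊕0⊕1⊕1⊕1 = 1
s4 (pos 4,5,6,7,12,13,14,15,20,21,22,23,28,29,30,31): 0⊕1⊕1⊕1⊕1⊕0⊕1⊕0⊕1⊕0⊕0⊕1⊕1⊕0⊕1⊕1 = 0
s8 (pos 8,9,10,11,12,13,14,15,24,25,26,27,28,29,30,31): 1⊕0⊕1⊕0⊕1⊕0⊕1⊕0⊕1⊕0⊕0⊕1⊕1⊕0⊕1⊕1 = 1
s16 (pos 16,17,18,19,20,21,22,23,24,25,26,27,28,29,30,31): 1⊕0⊕0⊕1⊕1⊕0⊕0⊕1⊕1⊕0⊕0⊕1⊕1⊕0⊕1⊕1 = 1
Syndrome s16…s1 = 11011 → error at position 27.

11011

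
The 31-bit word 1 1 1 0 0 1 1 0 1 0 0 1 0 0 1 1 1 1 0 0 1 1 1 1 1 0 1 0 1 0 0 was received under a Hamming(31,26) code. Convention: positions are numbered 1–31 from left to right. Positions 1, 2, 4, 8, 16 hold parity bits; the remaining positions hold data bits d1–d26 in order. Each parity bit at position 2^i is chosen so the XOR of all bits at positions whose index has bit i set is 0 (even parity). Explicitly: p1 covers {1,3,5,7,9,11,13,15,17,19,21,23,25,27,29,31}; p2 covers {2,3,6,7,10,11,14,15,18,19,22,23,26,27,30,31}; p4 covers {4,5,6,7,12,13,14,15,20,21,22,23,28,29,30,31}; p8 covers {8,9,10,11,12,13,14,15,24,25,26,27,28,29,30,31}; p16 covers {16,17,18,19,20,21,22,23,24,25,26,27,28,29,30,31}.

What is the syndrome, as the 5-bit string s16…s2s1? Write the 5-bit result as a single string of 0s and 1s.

01011

s1 (pos 1,3,5,7,9,11,13,15,17,19,21,23,25,27,29,31): 1⊕1⊕0⊕1⊕1⊕0⊕0⊕1⊕1⊕0⊕1⊕1⊕1⊕1⊕1⊕0 = 1
s2 (pos 2,3,6,7,10,11,14,15,18,19,22,23,26,27,30,31): 1⊕1⊕1⊕1⊕0⊕0⊕0⊕1⊕1⊕0⊕1⊕1⊕0⊕1⊕0⊕0 = 1
s4 (pos 4,5,6,7,12,13,14,15,20,21,22,23,28,29,30,31): 0⊕0⊕1⊕1⊕1⊕0⊕0⊕1⊕0⊕1⊕1⊕1⊕0⊕1⊕0⊕0 = 0
s8 (pos 8,9,10,11,12,13,14,15,24,25,26,27,28,29,30,31): 0⊕1⊕0⊕0⊕1⊕0⊕0⊕1⊕1⊕1⊕0⊕1⊕0⊕1⊕0⊕0 = 1
s16 (pos 16,17,18,19,20,21,22,23,24,25,26,27,28,29,30,31): 1⊕1⊕1⊕0⊕0⊕1⊕1⊕1⊕1⊕1⊕0⊕1⊕0⊕1⊕0⊕0 = 0
Syndrome s16…s1 = 01011 → error at position 11.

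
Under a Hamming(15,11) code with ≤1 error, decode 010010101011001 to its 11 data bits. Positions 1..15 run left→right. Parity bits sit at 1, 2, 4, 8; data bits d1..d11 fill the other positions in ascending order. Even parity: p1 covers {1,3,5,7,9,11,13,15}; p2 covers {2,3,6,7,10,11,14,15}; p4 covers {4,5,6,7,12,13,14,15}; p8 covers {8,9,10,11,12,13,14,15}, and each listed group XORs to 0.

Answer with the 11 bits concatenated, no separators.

s1 (pos 1,3,5,7,9,11,13,15): 0⊕0⊕1⊕1⊕1⊕1⊕0⊕1 = 1
s2 (pos 2,3,6,7,10,11,14,15): 1⊕0⊕0⊕1⊕0⊕1⊕0⊕1 = 0
s4 (pos 4,5,6,7,12,13,14,15): 0⊕1⊕0⊕1⊕1⊕0⊕0⊕1 = 0
s8 (pos 8,9,10,11,12,13,14,15): 0⊕1⊕0⊕1⊕1⊕0⊕0⊕1 = 0
Syndrome s8…s1 = 0001 → error at position 1.
Flip position 1: 010010101011001 → 110010101011001
Read data bits from positions 3,5,6,7,9,10,11,12,13,14,15: 01011011001

01011011001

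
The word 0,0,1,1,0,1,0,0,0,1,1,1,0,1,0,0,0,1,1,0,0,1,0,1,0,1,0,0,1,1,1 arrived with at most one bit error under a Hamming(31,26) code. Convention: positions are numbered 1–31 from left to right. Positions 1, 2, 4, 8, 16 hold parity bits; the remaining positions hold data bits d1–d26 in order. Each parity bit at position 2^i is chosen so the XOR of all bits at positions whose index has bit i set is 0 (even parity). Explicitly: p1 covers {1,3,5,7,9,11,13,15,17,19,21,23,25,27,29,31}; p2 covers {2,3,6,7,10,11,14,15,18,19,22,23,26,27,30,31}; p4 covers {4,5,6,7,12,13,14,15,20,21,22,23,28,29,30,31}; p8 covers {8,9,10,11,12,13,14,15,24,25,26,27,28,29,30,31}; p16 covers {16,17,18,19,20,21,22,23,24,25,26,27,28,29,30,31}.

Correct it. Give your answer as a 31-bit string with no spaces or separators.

0011010001010100011001010100111

s1 (pos 1,3,5,7,9,11,13,15,17,19,21,23,25,27,29,31): 0⊕1⊕0⊕0⊕0⊕1⊕0⊕0⊕0⊕1⊕0⊕0⊕0⊕0⊕1⊕1 = 1
s2 (pos 2,3,6,7,10,11,14,15,18,19,22,23,26,27,30,31): 0⊕1⊕1⊕0⊕1⊕1⊕1⊕0⊕1⊕1⊕1⊕0⊕1⊕0⊕1⊕1 = 1
s4 (pos 4,5,6,7,12,13,14,15,20,21,22,23,28,29,30,31): 1⊕0⊕1⊕0⊕1⊕0⊕1⊕0⊕0⊕0⊕1⊕0⊕0⊕1⊕1⊕1 = 0
s8 (pos 8,9,10,11,12,13,14,15,24,25,26,27,28,29,30,31): 0⊕0⊕1⊕1⊕1⊕0⊕1⊕0⊕1⊕0⊕1⊕0⊕0⊕1⊕1⊕1 = 1
s16 (pos 16,17,18,19,20,21,22,23,24,25,26,27,28,29,30,31): 0⊕0⊕1⊕1⊕0⊕0⊕1⊕0⊕1⊕0⊕1⊕0⊕0⊕1⊕1⊕1 = 0
Syndrome s16…s1 = 01011 → error at position 11.
Flip position 11: 0011010001110100011001010100111 → 0011010001010100011001010100111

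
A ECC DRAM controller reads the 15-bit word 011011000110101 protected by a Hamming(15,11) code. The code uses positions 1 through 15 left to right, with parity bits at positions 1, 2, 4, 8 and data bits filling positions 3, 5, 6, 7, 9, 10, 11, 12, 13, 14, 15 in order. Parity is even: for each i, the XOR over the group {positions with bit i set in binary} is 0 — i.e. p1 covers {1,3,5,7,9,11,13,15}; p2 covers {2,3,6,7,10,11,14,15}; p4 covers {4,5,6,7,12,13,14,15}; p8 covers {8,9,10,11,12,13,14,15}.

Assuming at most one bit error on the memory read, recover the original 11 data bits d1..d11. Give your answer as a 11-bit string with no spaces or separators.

s1 (pos 1,3,5,7,9,11,13,15): 0⊕1⊕1⊕0⊕0⊕1⊕1⊕1 = 1
s2 (pos 2,3,6,7,10,11,14,15): 1⊕1⊕1⊕0⊕1⊕1⊕0⊕1 = 0
s4 (pos 4,5,6,7,12,13,14,15): 0⊕1⊕1⊕0⊕0⊕1⊕0⊕1 = 0
s8 (pos 8,9,10,11,12,13,14,15): 0⊕0⊕1⊕1⊕0⊕1⊕0⊕1 = 0
Syndrome s8…s1 = 0001 → error at position 1.
Flip position 1: 011011000110101 → 111011000110101
Read data bits from positions 3,5,6,7,9,10,11,12,13,14,15: 11100110101

11100110101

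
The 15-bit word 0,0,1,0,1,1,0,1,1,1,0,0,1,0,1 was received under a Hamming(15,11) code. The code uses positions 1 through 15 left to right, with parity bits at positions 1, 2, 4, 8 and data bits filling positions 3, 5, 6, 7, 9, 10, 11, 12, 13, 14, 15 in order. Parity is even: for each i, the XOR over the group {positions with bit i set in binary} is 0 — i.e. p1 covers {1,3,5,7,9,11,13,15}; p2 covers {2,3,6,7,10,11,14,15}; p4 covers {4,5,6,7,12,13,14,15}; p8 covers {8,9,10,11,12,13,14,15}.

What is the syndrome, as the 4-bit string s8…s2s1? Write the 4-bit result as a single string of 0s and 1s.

s1 (pos 1,3,5,7,9,11,13,15): 0⊕1⊕1⊕0⊕1⊕0⊕1⊕1 = 1
s2 (pos 2,3,6,7,10,11,14,15): 0⊕1⊕1⊕0⊕1⊕0⊕0⊕1 = 0
s4 (pos 4,5,6,7,12,13,14,15): 0⊕1⊕1⊕0⊕0⊕1⊕0⊕1 = 0
s8 (pos 8,9,10,11,12,13,14,15): 1⊕1⊕1⊕0⊕0⊕1⊕0⊕1 = 1
Syndrome s8…s1 = 1001 → error at position 9.

1001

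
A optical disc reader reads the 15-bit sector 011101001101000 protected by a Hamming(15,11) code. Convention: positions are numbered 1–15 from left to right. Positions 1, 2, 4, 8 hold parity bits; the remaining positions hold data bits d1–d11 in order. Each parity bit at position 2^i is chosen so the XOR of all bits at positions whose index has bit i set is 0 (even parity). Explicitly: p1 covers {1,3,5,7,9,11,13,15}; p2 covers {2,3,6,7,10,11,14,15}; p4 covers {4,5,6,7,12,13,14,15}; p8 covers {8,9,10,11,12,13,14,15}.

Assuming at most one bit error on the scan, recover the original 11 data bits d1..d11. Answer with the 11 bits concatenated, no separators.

s1 (pos 1,3,5,7,9,11,13,15): 0⊕1⊕0⊕0⊕1⊕0⊕0⊕0 = 0
s2 (pos 2,3,6,7,10,11,14,15): 1⊕1⊕1⊕0⊕1⊕0⊕0⊕0 = 0
s4 (pos 4,5,6,7,12,13,14,15): 1⊕0⊕1⊕0⊕1⊕0⊕0⊕0 = 1
s8 (pos 8,9,10,11,12,13,14,15): 0⊕1⊕1⊕0⊕1⊕0⊕0⊕0 = 1
Syndrome s8…s1 = 1100 → error at position 12.
Flip position 12: 011101001101000 → 011101001100000
Read data bits from positions 3,5,6,7,9,10,11,12,13,14,15: 10101100000

10101100000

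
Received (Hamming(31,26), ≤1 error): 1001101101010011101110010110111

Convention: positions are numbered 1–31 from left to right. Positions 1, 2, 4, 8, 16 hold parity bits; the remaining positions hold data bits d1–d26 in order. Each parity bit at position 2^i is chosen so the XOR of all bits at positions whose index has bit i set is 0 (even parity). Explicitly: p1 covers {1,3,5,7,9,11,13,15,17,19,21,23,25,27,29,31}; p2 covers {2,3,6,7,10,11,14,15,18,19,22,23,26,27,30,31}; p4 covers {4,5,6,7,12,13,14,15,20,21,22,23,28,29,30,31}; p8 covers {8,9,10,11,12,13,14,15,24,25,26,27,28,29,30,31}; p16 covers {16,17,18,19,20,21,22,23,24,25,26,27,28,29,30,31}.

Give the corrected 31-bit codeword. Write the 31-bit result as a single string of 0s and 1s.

1001101101010010101110010110111

s1 (pos 1,3,5,7,9,11,13,15,17,19,21,23,25,27,29,31): 1⊕0⊕1⊕1⊕0⊕0⊕0⊕1⊕1⊕1⊕1⊕0⊕0⊕1⊕1⊕1 = 0
s2 (pos 2,3,6,7,10,11,14,15,18,19,22,23,26,27,30,31): 0⊕0⊕0⊕1⊕1⊕0⊕0⊕1⊕0⊕1⊕0⊕0⊕1⊕1⊕1⊕1 = 0
s4 (pos 4,5,6,7,12,13,14,15,20,21,22,23,28,29,30,31): 1⊕1⊕0⊕1⊕1⊕0⊕0⊕1⊕1⊕1⊕0⊕0⊕0⊕1⊕1⊕1 = 0
s8 (pos 8,9,10,11,12,13,14,15,24,25,26,27,28,29,30,31): 1⊕0⊕1⊕0⊕1⊕0⊕0⊕1⊕1⊕0⊕1⊕1⊕0⊕1⊕1⊕1 = 0
s16 (pos 16,17,18,19,20,21,22,23,24,25,26,27,28,29,30,31): 1⊕1⊕0⊕1⊕1⊕1⊕0⊕0⊕1⊕0⊕1⊕1⊕0⊕1⊕1⊕1 = 1
Syndrome s16…s1 = 10000 → error at position 16.
Flip position 16: 1001101101010011101110010110111 → 1001101101010010101110010110111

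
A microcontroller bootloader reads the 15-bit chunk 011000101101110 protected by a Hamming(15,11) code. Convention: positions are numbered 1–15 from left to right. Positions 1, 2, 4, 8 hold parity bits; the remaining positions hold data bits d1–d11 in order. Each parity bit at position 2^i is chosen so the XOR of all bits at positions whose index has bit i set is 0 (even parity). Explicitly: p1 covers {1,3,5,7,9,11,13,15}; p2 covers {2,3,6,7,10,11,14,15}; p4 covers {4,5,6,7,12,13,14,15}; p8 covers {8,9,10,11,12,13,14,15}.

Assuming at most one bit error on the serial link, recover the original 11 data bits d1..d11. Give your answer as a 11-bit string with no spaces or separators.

10011001110

s1 (pos 1,3,5,7,9,11,13,15): 0⊕1⊕0⊕1⊕1⊕0⊕1⊕0 = 0
s2 (pos 2,3,6,7,10,11,14,15): 1⊕1⊕0⊕1⊕1⊕0⊕1⊕0 = 1
s4 (pos 4,5,6,7,12,13,14,15): 0⊕0⊕0⊕1⊕1⊕1⊕1⊕0 = 0
s8 (pos 8,9,10,11,12,13,14,15): 0⊕1⊕1⊕0⊕1⊕1⊕1⊕0 = 1
Syndrome s8…s1 = 1010 → error at position 10.
Flip position 10: 011000101101110 → 011000101001110
Read data bits from positions 3,5,6,7,9,10,11,12,13,14,15: 10011001110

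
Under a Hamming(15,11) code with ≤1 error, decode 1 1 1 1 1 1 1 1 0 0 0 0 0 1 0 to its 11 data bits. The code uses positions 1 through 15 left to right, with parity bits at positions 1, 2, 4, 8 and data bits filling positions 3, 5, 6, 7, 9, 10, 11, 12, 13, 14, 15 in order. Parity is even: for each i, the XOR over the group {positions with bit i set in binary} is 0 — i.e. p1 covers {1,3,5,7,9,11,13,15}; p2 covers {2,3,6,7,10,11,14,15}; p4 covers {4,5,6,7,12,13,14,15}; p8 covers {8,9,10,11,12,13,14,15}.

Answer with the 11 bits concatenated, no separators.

11010000010

s1 (pos 1,3,5,7,9,11,13,15): 1⊕1⊕1⊕1⊕0⊕0⊕0⊕0 = 0
s2 (pos 2,3,6,7,10,11,14,15): 1⊕1⊕1⊕1⊕0⊕0⊕1⊕0 = 1
s4 (pos 4,5,6,7,12,13,14,15): 1⊕1⊕1⊕1⊕0⊕0⊕1⊕0 = 1
s8 (pos 8,9,10,11,12,13,14,15): 1⊕0⊕0⊕0⊕0⊕0⊕1⊕0 = 0
Syndrome s8…s1 = 0110 → error at position 6.
Flip position 6: 111111110000010 → 111110110000010
Read data bits from positions 3,5,6,7,9,10,11,12,13,14,15: 11010000010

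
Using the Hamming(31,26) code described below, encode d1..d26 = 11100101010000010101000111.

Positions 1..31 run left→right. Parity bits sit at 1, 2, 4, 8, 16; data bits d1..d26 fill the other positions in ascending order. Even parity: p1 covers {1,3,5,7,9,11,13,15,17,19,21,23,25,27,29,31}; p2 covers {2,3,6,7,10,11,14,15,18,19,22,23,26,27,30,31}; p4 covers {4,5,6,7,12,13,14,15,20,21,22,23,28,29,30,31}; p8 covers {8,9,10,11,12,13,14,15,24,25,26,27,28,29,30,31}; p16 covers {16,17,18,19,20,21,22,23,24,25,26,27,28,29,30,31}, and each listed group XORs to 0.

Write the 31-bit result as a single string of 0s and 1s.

Place data at non-parity positions: p1 p2 1 p4 1 1 0 p8 0 1 0 1 0 1 0 p16 0 0 0 0 1 0 1 0 1 0 0 0 1 1 1
p1 (pos 1,3,5,7,9,11,13,15,17,19,21,23,25,27,29,31): XOR of data positions = 1⊕1⊕0⊕0⊕0⊕0⊕0⊕0⊕0⊕1⊕1⊕1⊕0⊕1⊕1 = 1
p2 (pos 2,3,6,7,10,11,14,15,18,19,22,23,26,27,30,31): XOR of data positions = 1⊕1⊕0⊕1⊕0⊕1⊕0⊕0⊕0⊕0⊕1⊕0⊕0⊕1⊕1 = 1
p4 (pos 4,5,6,7,12,13,14,15,20,21,22,23,28,29,30,31): XOR of data positions = 1⊕1⊕0⊕1⊕0⊕1⊕0⊕0⊕1⊕0⊕1⊕0⊕1⊕1⊕1 = 1
p8 (pos 8,9,10,11,12,13,14,15,24,25,26,27,28,29,30,31): XOR of data positions = 0⊕1⊕0⊕1⊕0⊕1⊕0⊕0⊕1⊕0⊕0⊕0⊕1⊕1⊕1 = 1
p16 (pos 16,17,18,19,20,21,22,23,24,25,26,27,28,29,30,31): XOR of data positions = 0⊕0⊕0⊕0⊕1⊕0⊕1⊕0⊕1⊕0⊕0⊕0⊕1⊕1⊕1 = 0
Codeword: 1111110101010100000010101000111

1111110101010100000010101000111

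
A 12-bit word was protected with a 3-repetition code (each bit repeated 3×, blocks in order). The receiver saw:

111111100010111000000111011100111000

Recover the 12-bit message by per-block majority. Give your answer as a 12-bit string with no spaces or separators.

110010011010

Block 1 (111): 3 ones → 1
Block 2 (111): 3 ones → 1
Block 3 (100): 1 one → 0
Block 4 (010): 1 one → 0
Block 5 (111): 3 ones → 1
Block 6 (000): 0 ones → 0
Block 7 (000): 0 ones → 0
Block 8 (111): 3 ones → 1
Block 9 (011): 2 ones → 1
Block 10 (100): 1 one → 0
Block 11 (111): 3 ones → 1
Block 12 (000): 0 ones → 0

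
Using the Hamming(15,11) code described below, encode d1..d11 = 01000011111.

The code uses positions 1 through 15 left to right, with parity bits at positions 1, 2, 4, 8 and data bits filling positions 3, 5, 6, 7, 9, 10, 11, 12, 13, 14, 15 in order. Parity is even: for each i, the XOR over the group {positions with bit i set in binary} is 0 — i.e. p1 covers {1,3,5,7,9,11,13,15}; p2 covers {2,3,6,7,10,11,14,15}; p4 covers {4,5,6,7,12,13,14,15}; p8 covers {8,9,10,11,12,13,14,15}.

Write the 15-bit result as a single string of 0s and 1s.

010110010011111

Place data at non-parity positions: p1 p2 0 p4 1 0 0 p8 0 0 1 1 1 1 1
p1 (pos 1,3,5,7,9,11,13,15): XOR of data positions = 0⊕1⊕0⊕0⊕1⊕1⊕1 = 0
p2 (pos 2,3,6,7,10,11,14,15): XOR of data positions = 0⊕0⊕0⊕0⊕1⊕1⊕1 = 1
p4 (pos 4,5,6,7,12,13,14,15): XOR of data positions = 1⊕0⊕0⊕1⊕1⊕1⊕1 = 1
p8 (pos 8,9,10,11,12,13,14,15): XOR of data positions = 0⊕0⊕1⊕1⊕1⊕1⊕1 = 1
Codeword: 010110010011111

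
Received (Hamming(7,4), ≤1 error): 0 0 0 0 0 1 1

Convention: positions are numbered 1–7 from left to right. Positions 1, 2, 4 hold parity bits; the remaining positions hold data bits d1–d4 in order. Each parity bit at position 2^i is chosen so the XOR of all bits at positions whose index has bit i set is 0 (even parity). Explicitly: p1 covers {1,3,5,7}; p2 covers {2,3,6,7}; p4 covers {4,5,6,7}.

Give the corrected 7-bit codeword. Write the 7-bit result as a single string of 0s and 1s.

s1 (pos 1,3,5,7): 0⊕0⊕0⊕1 = 1
s2 (pos 2,3,6,7): 0⊕0⊕1⊕1 = 0
s4 (pos 4,5,6,7): 0⊕0⊕1⊕1 = 0
Syndrome s4…s1 = 001 → error at position 1.
Flip position 1: 0000011 → 1000011

1000011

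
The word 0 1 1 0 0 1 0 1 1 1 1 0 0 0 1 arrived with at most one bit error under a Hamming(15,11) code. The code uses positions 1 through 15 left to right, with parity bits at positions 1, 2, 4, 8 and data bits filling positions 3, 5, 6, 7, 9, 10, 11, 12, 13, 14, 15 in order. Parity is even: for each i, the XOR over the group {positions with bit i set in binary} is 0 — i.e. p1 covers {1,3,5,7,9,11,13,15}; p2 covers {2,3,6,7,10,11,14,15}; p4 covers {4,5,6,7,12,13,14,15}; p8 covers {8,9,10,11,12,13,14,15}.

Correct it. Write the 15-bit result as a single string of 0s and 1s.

011001001110001

s1 (pos 1,3,5,7,9,11,13,15): 0⊕1⊕0⊕0⊕1⊕1⊕0⊕1 = 0
s2 (pos 2,3,6,7,10,11,14,15): 1⊕1⊕1⊕0⊕1⊕1⊕0⊕1 = 0
s4 (pos 4,5,6,7,12,13,14,15): 0⊕0⊕1⊕0⊕0⊕0⊕0⊕1 = 0
s8 (pos 8,9,10,11,12,13,14,15): 1⊕1⊕1⊕1⊕0⊕0⊕0⊕1 = 1
Syndrome s8…s1 = 1000 → error at position 8.
Flip position 8: 011001011110001 → 011001001110001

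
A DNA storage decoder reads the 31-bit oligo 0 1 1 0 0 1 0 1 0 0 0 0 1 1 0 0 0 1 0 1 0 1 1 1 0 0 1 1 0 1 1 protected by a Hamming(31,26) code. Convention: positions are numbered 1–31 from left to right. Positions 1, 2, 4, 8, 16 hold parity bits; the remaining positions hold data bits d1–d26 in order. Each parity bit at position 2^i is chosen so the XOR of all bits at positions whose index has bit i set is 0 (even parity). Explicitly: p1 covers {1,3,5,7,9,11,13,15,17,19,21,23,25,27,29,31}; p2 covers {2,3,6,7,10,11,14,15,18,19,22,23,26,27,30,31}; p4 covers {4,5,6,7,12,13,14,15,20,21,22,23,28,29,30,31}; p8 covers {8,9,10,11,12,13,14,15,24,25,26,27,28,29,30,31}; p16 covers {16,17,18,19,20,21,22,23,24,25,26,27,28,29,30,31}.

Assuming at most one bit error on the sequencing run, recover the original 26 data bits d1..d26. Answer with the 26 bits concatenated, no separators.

10100000110010111110011011

s1 (pos 1,3,5,7,9,11,13,15,17,19,21,23,25,27,29,31): 0⊕1⊕0⊕0⊕0⊕0⊕1⊕0⊕0⊕0⊕0⊕1⊕0⊕1⊕0⊕1 = 1
s2 (pos 2,3,6,7,10,11,14,15,18,19,22,23,26,27,30,31): 1⊕1⊕1⊕0⊕0⊕0⊕1⊕0⊕1⊕0⊕1⊕1⊕0⊕1⊕1⊕1 = 0
s4 (pos 4,5,6,7,12,13,14,15,20,21,22,23,28,29,30,31): 0⊕0⊕1⊕0⊕0⊕1⊕1⊕0⊕1⊕0⊕1⊕1⊕1⊕0⊕1⊕1 = 1
s8 (pos 8,9,10,11,12,13,14,15,24,25,26,27,28,29,30,31): 1⊕0⊕0⊕0⊕0⊕1⊕1⊕0⊕1⊕0⊕0⊕1⊕1⊕0⊕1⊕1 = 0
s16 (pos 16,17,18,19,20,21,22,23,24,25,26,27,28,29,30,31): 0⊕0⊕1⊕0⊕1⊕0⊕1⊕1⊕1⊕0⊕0⊕1⊕1⊕0⊕1⊕1 = 1
Syndrome s16…s1 = 10101 → error at position 21.
Flip position 21: 0110010100001100010101110011011 → 0110010100001100010111110011011
Read data bits from positions 3,5,6,7,9,10,11,12,13,14,15,17,18,19,20,21,22,23,24,25,26,27,28,29,30,31: 10100000110010111110011011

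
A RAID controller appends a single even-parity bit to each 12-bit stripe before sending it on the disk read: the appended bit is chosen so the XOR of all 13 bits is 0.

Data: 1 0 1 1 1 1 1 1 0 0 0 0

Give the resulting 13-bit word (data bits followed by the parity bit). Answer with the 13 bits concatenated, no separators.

XOR of the 12 data bits: 1⊕0⊕1⊕1⊕1⊕1⊕1⊕1⊕0⊕0⊕0⊕0 = 1
Parity bit = 1 (so all 13 bits XOR to 0).

1011111100001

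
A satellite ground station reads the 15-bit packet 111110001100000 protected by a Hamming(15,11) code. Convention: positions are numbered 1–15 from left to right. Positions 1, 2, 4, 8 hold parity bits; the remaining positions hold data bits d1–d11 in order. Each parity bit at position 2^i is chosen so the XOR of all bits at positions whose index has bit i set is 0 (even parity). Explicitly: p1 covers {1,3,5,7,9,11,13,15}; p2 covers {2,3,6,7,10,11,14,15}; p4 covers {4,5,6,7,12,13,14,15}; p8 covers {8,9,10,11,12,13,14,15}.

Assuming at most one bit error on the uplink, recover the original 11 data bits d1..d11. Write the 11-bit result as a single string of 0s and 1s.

11001100000

s1 (pos 1,3,5,7,9,11,13,15): 1⊕1⊕1⊕0⊕1⊕0⊕0⊕0 = 0
s2 (pos 2,3,6,7,10,11,14,15): 1⊕1⊕0⊕0⊕1⊕0⊕0⊕0 = 1
s4 (pos 4,5,6,7,12,13,14,15): 1⊕1⊕0⊕0⊕0⊕0⊕0⊕0 = 0
s8 (pos 8,9,10,11,12,13,14,15): 0⊕1⊕1⊕0⊕0⊕0⊕0⊕0 = 0
Syndrome s8…s1 = 0010 → error at position 2.
Flip position 2: 111110001100000 → 101110001100000
Read data bits from positions 3,5,6,7,9,10,11,12,13,14,15: 11001100000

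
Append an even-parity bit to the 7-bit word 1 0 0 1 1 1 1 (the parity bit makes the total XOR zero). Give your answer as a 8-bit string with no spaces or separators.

XOR of the 7 data bits: 1⊕0⊕0⊕1⊕1⊕1⊕1 = 1
Parity bit = 1 (so all 8 bits XOR to 0).

10011111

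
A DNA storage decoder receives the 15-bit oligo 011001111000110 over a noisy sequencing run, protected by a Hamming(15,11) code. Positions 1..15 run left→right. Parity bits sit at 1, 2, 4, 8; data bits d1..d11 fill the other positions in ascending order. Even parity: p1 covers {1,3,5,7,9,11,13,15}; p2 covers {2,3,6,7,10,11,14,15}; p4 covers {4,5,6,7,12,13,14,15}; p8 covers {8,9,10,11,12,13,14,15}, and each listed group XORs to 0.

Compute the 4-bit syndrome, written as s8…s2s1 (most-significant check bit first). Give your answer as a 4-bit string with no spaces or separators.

0010

s1 (pos 1,3,5,7,9,11,13,15): 0⊕1⊕0⊕1⊕1⊕0⊕1⊕0 = 0
s2 (pos 2,3,6,7,10,11,14,15): 1⊕1⊕1⊕1⊕0⊕0⊕1⊕0 = 1
s4 (pos 4,5,6,7,12,13,14,15): 0⊕0⊕1⊕1⊕0⊕1⊕1⊕0 = 0
s8 (pos 8,9,10,11,12,13,14,15): 1⊕1⊕0⊕0⊕0⊕1⊕1⊕0 = 0
Syndrome s8…s1 = 0010 → error at position 2.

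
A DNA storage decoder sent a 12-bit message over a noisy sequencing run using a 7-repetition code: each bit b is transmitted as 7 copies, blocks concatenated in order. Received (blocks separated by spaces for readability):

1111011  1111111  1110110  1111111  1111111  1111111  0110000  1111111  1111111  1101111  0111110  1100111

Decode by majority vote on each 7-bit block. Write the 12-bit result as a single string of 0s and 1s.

Block 1 (1111011): 6 ones → 1
Block 2 (1111111): 7 ones → 1
Block 3 (1110110): 5 ones → 1
Block 4 (1111111): 7 ones → 1
Block 5 (1111111): 7 ones → 1
Block 6 (1111111): 7 ones → 1
Block 7 (0110000): 2 ones → 0
Block 8 (1111111): 7 ones → 1
Block 9 (1111111): 7 ones → 1
Block 10 (1101111): 6 ones → 1
Block 11 (0111110): 5 ones → 1
Block 12 (1100111): 5 ones → 1

111111011111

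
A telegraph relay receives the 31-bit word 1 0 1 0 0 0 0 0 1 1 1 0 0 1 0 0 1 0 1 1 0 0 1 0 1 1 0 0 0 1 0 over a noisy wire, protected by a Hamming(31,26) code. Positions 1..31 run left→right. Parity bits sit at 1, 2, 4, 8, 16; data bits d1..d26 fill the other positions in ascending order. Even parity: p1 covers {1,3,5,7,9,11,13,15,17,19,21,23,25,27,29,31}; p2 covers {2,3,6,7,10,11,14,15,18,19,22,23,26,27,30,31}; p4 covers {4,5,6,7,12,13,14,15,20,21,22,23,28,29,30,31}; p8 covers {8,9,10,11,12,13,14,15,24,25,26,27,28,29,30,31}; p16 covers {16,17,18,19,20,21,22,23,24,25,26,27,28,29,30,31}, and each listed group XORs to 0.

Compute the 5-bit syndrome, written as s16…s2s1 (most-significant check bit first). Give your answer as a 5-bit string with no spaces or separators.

11000

s1 (pos 1,3,5,7,9,11,13,15,17,19,21,23,25,27,29,31): 1⊕1⊕0⊕0⊕1⊕1⊕0⊕0⊕1⊕1⊕0⊕1⊕1⊕0⊕0⊕0 = 0
s2 (pos 2,3,6,7,10,11,14,15,18,19,22,23,26,27,30,31): 0⊕1⊕0⊕0⊕1⊕1⊕1⊕0⊕0⊕1⊕0⊕1⊕1⊕0⊕1⊕0 = 0
s4 (pos 4,5,6,7,12,13,14,15,20,21,22,23,28,29,30,31): 0⊕0⊕0⊕0⊕0⊕0⊕1⊕0⊕1⊕0⊕0⊕1⊕0⊕0⊕1⊕0 = 0
s8 (pos 8,9,10,11,12,13,14,15,24,25,26,27,28,29,30,31): 0⊕1⊕1⊕1⊕0⊕0⊕1⊕0⊕0⊕1⊕1⊕0⊕0⊕0⊕1⊕0 = 1
s16 (pos 16,17,18,19,20,21,22,23,24,25,26,27,28,29,30,31): 0⊕1⊕0⊕1⊕1⊕0⊕0⊕1⊕0⊕1⊕1⊕0⊕0⊕0⊕1⊕0 = 1
Syndrome s16…s1 = 11000 → error at position 24.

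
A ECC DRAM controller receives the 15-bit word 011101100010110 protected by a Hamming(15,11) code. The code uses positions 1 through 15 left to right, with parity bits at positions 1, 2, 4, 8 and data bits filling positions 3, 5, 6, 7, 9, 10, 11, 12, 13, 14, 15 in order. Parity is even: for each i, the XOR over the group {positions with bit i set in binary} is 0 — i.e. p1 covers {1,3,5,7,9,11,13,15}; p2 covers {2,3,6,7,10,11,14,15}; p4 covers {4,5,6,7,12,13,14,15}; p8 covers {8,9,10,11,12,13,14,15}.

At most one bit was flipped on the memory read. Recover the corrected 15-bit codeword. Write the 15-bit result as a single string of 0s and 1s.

011101100011110

s1 (pos 1,3,5,7,9,11,13,15): 0⊕1⊕0⊕1⊕0⊕1⊕1⊕0 = 0
s2 (pos 2,3,6,7,10,11,14,15): 1⊕1⊕1⊕1⊕0⊕1⊕1⊕0 = 0
s4 (pos 4,5,6,7,12,13,14,15): 1⊕0⊕1⊕1⊕0⊕1⊕1⊕0 = 1
s8 (pos 8,9,10,11,12,13,14,15): 0⊕0⊕0⊕1⊕0⊕1⊕1⊕0 = 1
Syndrome s8…s1 = 1100 → error at position 12.
Flip position 12: 011101100010110 → 011101100011110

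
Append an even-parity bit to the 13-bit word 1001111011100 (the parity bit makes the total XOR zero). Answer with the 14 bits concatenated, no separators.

XOR of the 13 data bits: 1⊕0⊕0⊕1⊕1⊕1⊕1⊕0⊕1⊕1⊕1⊕0⊕0 = 0
Parity bit = 0 (so all 14 bits XOR to 0).

10011110111000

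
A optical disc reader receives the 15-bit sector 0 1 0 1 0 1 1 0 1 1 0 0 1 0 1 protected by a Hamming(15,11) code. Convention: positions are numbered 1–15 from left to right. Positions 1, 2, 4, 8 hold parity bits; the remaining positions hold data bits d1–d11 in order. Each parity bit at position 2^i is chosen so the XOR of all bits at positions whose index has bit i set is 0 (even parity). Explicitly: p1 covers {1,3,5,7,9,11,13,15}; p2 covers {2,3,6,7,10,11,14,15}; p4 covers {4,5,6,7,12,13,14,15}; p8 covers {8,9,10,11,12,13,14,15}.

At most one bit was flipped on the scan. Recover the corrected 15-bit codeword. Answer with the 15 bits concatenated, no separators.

010100101100101

s1 (pos 1,3,5,7,9,11,13,15): 0⊕0⊕0⊕1⊕1⊕0⊕1⊕1 = 0
s2 (pos 2,3,6,7,10,11,14,15): 1⊕0⊕1⊕1⊕1⊕0⊕0⊕1 = 1
s4 (pos 4,5,6,7,12,13,14,15): 1⊕0⊕1⊕1⊕0⊕1⊕0⊕1 = 1
s8 (pos 8,9,10,11,12,13,14,15): 0⊕1⊕1⊕0⊕0⊕1⊕0⊕1 = 0
Syndrome s8…s1 = 0110 → error at position 6.
Flip position 6: 010101101100101 → 010100101100101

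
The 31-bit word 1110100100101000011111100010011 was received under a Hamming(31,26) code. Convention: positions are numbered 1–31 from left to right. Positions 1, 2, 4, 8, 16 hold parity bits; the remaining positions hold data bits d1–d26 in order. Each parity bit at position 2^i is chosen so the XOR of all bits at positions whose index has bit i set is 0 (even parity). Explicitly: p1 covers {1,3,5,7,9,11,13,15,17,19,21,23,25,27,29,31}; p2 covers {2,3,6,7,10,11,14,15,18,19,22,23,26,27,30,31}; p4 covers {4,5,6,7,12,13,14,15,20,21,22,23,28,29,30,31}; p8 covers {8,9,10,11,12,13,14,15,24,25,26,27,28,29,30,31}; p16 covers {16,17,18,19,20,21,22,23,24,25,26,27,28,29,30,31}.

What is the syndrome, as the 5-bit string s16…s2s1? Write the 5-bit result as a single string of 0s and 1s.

10000

s1 (pos 1,3,5,7,9,11,13,15,17,19,21,23,25,27,29,31): 1⊕1⊕1⊕0⊕0⊕1⊕1⊕0⊕0⊕1⊕1⊕1⊕0⊕1⊕0⊕1 = 0
s2 (pos 2,3,6,7,10,11,14,15,18,19,22,23,26,27,30,31): 1⊕1⊕0⊕0⊕0⊕1⊕0⊕0⊕1⊕1⊕1⊕1⊕0⊕1⊕1⊕1 = 0
s4 (pos 4,5,6,7,12,13,14,15,20,21,22,23,28,29,30,31): 0⊕1⊕0⊕0⊕0⊕1⊕0⊕0⊕1⊕1⊕1⊕1⊕0⊕0⊕1⊕1 = 0
s8 (pos 8,9,10,11,12,13,14,15,24,25,26,27,28,29,30,31): 1⊕0⊕0⊕1⊕0⊕1⊕0⊕0⊕0⊕0⊕0⊕1⊕0⊕0⊕1⊕1 = 0
s16 (pos 16,17,18,19,20,21,22,23,24,25,26,27,28,29,30,31): 0⊕0⊕1⊕1⊕1⊕1⊕1⊕1⊕0⊕0⊕0⊕1⊕0⊕0⊕1⊕1 = 1
Syndrome s16…s1 = 10000 → error at position 16.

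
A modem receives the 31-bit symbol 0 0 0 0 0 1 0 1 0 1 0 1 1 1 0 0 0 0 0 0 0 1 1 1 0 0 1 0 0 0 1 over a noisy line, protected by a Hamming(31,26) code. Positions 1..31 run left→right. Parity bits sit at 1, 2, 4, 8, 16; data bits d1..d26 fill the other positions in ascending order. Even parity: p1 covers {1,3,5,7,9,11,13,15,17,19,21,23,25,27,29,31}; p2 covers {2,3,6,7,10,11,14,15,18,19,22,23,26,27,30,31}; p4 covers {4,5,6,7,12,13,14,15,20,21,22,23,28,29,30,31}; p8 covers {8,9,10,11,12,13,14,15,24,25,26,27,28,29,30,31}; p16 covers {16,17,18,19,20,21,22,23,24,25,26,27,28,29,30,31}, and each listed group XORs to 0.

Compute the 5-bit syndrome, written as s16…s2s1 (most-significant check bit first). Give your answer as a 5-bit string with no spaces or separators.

10110

s1 (pos 1,3,5,7,9,11,13,15,17,19,21,23,25,27,29,31): 0⊕0⊕0⊕0⊕0⊕0⊕1⊕0⊕0⊕0⊕0⊕1⊕0⊕1⊕0⊕1 = 0
s2 (pos 2,3,6,7,10,11,14,15,18,19,22,23,26,27,30,31): 0⊕0⊕1⊕0⊕1⊕0⊕1⊕0⊕0⊕0⊕1⊕1⊕0⊕1⊕0⊕1 = 1
s4 (pos 4,5,6,7,12,13,14,15,20,21,22,23,28,29,30,31): 0⊕0⊕1⊕0⊕1⊕1⊕1⊕0⊕0⊕0⊕1⊕1⊕0⊕0⊕0⊕1 = 1
s8 (pos 8,9,10,11,12,13,14,15,24,25,26,27,28,29,30,31): 1⊕0⊕1⊕0⊕1⊕1⊕1⊕0⊕1⊕0⊕0⊕1⊕0⊕0⊕0⊕1 = 0
s16 (pos 16,17,18,19,20,21,22,23,24,25,26,27,28,29,30,31): 0⊕0⊕0⊕0⊕0⊕0⊕1⊕1⊕1⊕0⊕0⊕1⊕0⊕0⊕0⊕1 = 1
Syndrome s16…s1 = 10110 → error at position 22.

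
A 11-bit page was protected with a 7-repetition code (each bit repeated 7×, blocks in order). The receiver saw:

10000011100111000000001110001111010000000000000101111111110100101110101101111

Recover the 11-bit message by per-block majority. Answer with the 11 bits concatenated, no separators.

Block 1 (1000001): 2 ones → 0
Block 2 (1100111): 5 ones → 1
Block 3 (0000000): 0 ones → 0
Block 4 (0111000): 3 ones → 0
Block 5 (1111010): 5 ones → 1
Block 6 (0000000): 0 ones → 0
Block 7 (0000010): 1 one → 0
Block 8 (1111111): 7 ones → 1
Block 9 (1101001): 4 ones → 1
Block 10 (0111010): 4 ones → 1
Block 11 (1101111): 6 ones → 1

01001001111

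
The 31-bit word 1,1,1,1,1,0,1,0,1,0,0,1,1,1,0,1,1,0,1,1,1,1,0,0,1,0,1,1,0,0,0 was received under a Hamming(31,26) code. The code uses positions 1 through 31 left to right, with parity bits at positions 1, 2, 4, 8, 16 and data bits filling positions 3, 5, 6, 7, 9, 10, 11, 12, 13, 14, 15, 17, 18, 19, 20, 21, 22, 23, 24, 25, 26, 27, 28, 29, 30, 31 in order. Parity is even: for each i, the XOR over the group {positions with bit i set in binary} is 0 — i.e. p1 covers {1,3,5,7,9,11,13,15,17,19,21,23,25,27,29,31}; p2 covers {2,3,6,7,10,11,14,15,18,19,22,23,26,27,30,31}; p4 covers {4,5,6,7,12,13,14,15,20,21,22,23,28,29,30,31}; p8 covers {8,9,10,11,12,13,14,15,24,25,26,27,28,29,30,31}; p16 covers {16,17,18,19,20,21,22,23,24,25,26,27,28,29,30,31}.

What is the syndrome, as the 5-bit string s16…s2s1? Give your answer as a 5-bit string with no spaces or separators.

s1 (pos 1,3,5,7,9,11,13,15,17,19,21,23,25,27,29,31): 1⊕1⊕1⊕1⊕1⊕0⊕1⊕0⊕1⊕1⊕1⊕0⊕1⊕1⊕0⊕0 = 1
s2 (pos 2,3,6,7,10,11,14,15,18,19,22,23,26,27,30,31): 1⊕1⊕0⊕1⊕0⊕0⊕1⊕0⊕0⊕1⊕1⊕0⊕0⊕1⊕0⊕0 = 1
s4 (pos 4,5,6,7,12,13,14,15,20,21,22,23,28,29,30,31): 1⊕1⊕0⊕1⊕1⊕1⊕1⊕0⊕1⊕1⊕1⊕0⊕1⊕0⊕0⊕0 = 0
s8 (pos 8,9,10,11,12,13,14,15,24,25,26,27,28,29,30,31): 0⊕1⊕0⊕0⊕1⊕1⊕1⊕0⊕0⊕1⊕0⊕1⊕1⊕0⊕0⊕0 = 1
s16 (pos 16,17,18,19,20,21,22,23,24,25,26,27,28,29,30,31): 1⊕1⊕0⊕1⊕1⊕1⊕1⊕0⊕0⊕1⊕0⊕1⊕1⊕0⊕0⊕0 = 1
Syndrome s16…s1 = 11011 → error at position 27.

11011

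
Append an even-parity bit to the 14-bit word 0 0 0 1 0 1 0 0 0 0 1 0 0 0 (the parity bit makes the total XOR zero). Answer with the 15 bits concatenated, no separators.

XOR of the 14 data bits: 0⊕0⊕0⊕1⊕0⊕1⊕0⊕0⊕0⊕0⊕1⊕0⊕0⊕0 = 1
Parity bit = 1 (so all 15 bits XOR to 0).

000101000010001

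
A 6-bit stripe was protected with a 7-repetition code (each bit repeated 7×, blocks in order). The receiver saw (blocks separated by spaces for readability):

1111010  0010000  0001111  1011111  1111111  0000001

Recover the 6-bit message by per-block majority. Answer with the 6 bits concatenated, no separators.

101110

Block 1 (1111010): 5 ones → 1
Block 2 (0010000): 1 one → 0
Block 3 (0001111): 4 ones → 1
Block 4 (1011111): 6 ones → 1
Block 5 (1111111): 7 ones → 1
Block 6 (0000001): 1 one → 0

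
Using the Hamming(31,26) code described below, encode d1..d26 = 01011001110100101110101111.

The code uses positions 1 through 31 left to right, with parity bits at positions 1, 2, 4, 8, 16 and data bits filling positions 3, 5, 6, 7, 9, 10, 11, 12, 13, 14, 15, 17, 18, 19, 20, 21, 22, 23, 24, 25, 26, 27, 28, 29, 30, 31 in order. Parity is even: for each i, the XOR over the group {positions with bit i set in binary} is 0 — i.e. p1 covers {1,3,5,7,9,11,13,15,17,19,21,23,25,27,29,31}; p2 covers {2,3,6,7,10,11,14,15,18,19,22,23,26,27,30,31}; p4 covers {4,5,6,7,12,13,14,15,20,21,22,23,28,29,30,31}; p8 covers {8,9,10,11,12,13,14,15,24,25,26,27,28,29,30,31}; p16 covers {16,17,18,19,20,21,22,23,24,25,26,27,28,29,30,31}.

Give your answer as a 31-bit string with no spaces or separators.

0100101010011100100101110101111

Place data at non-parity positions: p1 p2 0 p4 1 0 1 p8 1 0 0 1 1 1 0 p16 1 0 0 1 0 1 1 1 0 1 0 1 1 1 1
p1 (pos 1,3,5,7,9,11,13,15,17,19,21,23,25,27,29,31): XOR of data positions = 0⊕1⊕1⊕1⊕0⊕1⊕0⊕1⊕0⊕0⊕1⊕0⊕0⊕1⊕1 = 0
p2 (pos 2,3,6,7,10,11,14,15,18,19,22,23,26,27,30,31): XOR of data positions = 0⊕0⊕1⊕0⊕0⊕1⊕0⊕0⊕0⊕1⊕1⊕1⊕0⊕1⊕1 = 1
p4 (pos 4,5,6,7,12,13,14,15,20,21,22,23,28,29,30,31): XOR of data positions = 1⊕0⊕1⊕1⊕1⊕1⊕0⊕1⊕0⊕1⊕1⊕1⊕1⊕1⊕1 = 0
p8 (pos 8,9,10,11,12,13,14,15,24,25,26,27,28,29,30,31): XOR of data positions = 1⊕0⊕0⊕1⊕1⊕1⊕0⊕1⊕0⊕1⊕0⊕1⊕1⊕1⊕1 = 0
p16 (pos 16,17,18,19,20,21,22,23,24,25,26,27,28,29,30,31): XOR of data positions = 1⊕0⊕0⊕1⊕0⊕1⊕1⊕1⊕0⊕1⊕0⊕1⊕1⊕1⊕1 = 0
Codeword: 0100101010011100100101110101111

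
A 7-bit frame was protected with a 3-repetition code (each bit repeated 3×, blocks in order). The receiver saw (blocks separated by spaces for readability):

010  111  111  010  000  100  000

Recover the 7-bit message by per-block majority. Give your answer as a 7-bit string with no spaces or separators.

0110000

Block 1 (010): 1 one → 0
Block 2 (111): 3 ones → 1
Block 3 (111): 3 ones → 1
Block 4 (010): 1 one → 0
Block 5 (000): 0 ones → 0
Block 6 (100): 1 one → 0
Block 7 (000): 0 ones → 0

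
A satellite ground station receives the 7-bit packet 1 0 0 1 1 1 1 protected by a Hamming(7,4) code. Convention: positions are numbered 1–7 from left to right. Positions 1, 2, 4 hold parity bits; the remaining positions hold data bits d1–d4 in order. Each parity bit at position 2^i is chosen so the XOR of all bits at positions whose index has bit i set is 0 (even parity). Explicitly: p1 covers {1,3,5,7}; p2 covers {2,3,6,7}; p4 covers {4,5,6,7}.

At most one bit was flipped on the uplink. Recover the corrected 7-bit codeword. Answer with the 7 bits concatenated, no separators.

s1 (pos 1,3,5,7): 1⊕0⊕1⊕1 = 1
s2 (pos 2,3,6,7): 0⊕0⊕1⊕1 = 0
s4 (pos 4,5,6,7): 1⊕1⊕1⊕1 = 0
Syndrome s4…s1 = 001 → error at position 1.
Flip position 1: 1001111 → 0001111

0001111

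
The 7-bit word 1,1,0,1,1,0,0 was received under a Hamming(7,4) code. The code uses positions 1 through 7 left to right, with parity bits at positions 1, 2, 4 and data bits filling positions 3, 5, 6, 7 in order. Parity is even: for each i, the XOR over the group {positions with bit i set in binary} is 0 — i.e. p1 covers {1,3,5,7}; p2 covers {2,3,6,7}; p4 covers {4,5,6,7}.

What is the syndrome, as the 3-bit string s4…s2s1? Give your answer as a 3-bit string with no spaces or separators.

010

s1 (pos 1,3,5,7): 1⊕0⊕1⊕0 = 0
s2 (pos 2,3,6,7): 1⊕0⊕0⊕0 = 1
s4 (pos 4,5,6,7): 1⊕1⊕0⊕0 = 0
Syndrome s4…s1 = 010 → error at position 2.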